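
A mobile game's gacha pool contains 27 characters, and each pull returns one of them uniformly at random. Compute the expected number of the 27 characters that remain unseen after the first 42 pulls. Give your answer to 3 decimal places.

For each character, P(unseen after 42) = (26/27)^42 = 0.2049.
By linearity of expectation, E[unseen] = 27·(26/27)^42 = 5.5331.

5.533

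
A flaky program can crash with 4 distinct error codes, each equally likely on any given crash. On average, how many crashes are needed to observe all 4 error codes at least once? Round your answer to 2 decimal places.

8.33

The wait to go from k to k+1 distinct error codes is geometric with mean 4/(4-k).
E[T] = 4/4 + 4/3 + 4/2 + 4/1 = 4·H_{4}.
H_{4} = 2.083, so E[T] = 8.333.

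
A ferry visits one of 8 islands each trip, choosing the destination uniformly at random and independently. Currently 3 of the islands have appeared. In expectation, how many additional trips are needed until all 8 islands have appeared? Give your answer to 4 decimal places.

18.2667

With k distinct islands already seen, the next new one takes an expected 8/(8-k) trips.
Sum over k = 3,...,7: E = 8/5 + 8/4 + 8/3 + 8/2 + 8/1 = 18.26667.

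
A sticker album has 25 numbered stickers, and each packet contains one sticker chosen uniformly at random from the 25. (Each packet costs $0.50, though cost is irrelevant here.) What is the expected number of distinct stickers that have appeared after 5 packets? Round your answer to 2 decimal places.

4.62

For each sticker, P(seen in 5 packets) = 1 - (24/25)^5 = 0.185.
By linearity of expectation, E[distinct seen] = 25·(1 - (24/25)^5) = 4.616.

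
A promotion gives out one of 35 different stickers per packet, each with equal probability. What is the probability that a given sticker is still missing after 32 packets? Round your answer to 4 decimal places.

0.3955

Each packet misses the fixed sticker with probability (35-1)/35 = 34/35, independently.
P(still missing after 32) = (34/35)^32 = 0.39550.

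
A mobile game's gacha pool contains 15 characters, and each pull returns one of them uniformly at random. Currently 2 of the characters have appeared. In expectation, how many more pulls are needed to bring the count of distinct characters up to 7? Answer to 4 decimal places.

6.9341

With k distinct characters already seen, the next new one takes an expected 15/(15-k) pulls.
Sum over k = 2,...,6: E = 15/13 + 15/12 + 15/11 + 15/10 + 15/9 = 6.93415.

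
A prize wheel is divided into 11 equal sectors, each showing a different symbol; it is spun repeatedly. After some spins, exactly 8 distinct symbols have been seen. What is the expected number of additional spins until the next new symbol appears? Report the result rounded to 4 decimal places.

3.6667

The number of spins until the next new symbol is geometric with success probability 3/11, so its mean is 11/3.
E = 11/3 = 3.66667.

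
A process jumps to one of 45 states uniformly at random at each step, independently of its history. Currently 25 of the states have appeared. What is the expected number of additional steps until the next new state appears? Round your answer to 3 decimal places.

Each step yields a new state with probability (45-25)/45 = 20/45, so the wait is geometric with mean 45/20.
E = 45/20 = 2.2500.

2.250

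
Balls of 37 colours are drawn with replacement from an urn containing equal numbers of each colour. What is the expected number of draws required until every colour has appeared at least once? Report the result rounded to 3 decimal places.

The wait to go from k to k+1 distinct colours is geometric with mean 37/(37-k).
E[T] = 37/37 + 37/36 + 37/35 + ... + 37/2 + 37/1 = 37·H_{37}.
H_{37} = 4.2016, so E[T] = 155.4587.

155.459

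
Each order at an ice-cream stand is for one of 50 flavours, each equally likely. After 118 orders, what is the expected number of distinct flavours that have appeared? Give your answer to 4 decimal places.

45.3906

For each flavour, P(seen in 118 orders) = 1 - (49/50)^118 = 0.90781.
By linearity of expectation, E[distinct seen] = 50·(1 - (49/50)^118) = 45.39057.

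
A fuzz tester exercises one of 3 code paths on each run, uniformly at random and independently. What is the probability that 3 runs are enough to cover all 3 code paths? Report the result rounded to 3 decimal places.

0.222

Let A_i be the event that code path i is missing after 3 runs. By inclusion–exclusion on the A_i,
P(all seen) = Σ_{j=0}^{3} (-1)^j C(3,j)((3-j)/3)^3
= 1.0000 - 0.8889 + 0.1111 - 0.0000
= 0.2222.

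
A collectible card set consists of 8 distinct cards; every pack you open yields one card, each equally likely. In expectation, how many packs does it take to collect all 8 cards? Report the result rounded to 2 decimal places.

The wait to go from k to k+1 distinct cards is geometric with mean 8/(8-k).
E[T] = 8/8 + 8/7 + 8/6 + ... + 8/2 + 8/1 = 8·H_{8}.
H_{8} = 2.718, so E[T] = 21.743.

21.74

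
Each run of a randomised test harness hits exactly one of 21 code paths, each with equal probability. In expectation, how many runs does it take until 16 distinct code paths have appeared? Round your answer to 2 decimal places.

28.60

Going from k to k+1 distinct takes a geometric number of runs with mean 21/(21-k).
Sum over k = 0,...,15: E = 21/21 + 21/20 + 21/19 + ... + 21/7 + 21/6 = 28.603.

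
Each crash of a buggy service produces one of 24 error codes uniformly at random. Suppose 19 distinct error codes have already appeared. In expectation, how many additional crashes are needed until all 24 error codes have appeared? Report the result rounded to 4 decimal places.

The wait to go from k to k+1 distinct error codes is geometric with mean 24/(24-k).
Sum over k = 19,...,23: E = 24/5 + 24/4 + 24/3 + 24/2 + 24/1 = 54.80000.

54.8000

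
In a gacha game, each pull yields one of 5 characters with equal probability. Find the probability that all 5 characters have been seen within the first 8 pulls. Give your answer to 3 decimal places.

By inclusion–exclusion over which characters are missing,
P(all seen) = Σ_{j=0}^{5} (-1)^j C(5,j)((5-j)/5)^8
= 1.0000 - 0.8389 + 0.1680 - 0.0066 + 0.0000 - 0.0000
= 0.3226.

0.323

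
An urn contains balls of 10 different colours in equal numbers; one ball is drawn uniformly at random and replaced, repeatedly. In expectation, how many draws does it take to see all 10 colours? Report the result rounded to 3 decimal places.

29.290

After k distinct colours have appeared, the next draw gives a new one with probability (10-k)/10, so the expected wait for the (k+1)-th is 10/(10-k).
E[T] = 10/10 + 10/9 + 10/8 + ... + 10/2 + 10/1 = 10·H_{10}.
H_{10} = 2.9290, so E[T] = 29.2897.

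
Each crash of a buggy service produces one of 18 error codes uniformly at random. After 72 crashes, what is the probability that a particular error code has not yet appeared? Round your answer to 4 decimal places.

0.0163

Each crash misses the fixed error code with probability (18-1)/18 = 17/18, independently.
P(still missing after 72) = (17/18)^72 = 0.01632.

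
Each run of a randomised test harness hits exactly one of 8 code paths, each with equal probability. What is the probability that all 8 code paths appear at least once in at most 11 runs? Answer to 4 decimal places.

0.0558

By inclusion–exclusion over which code paths are missing,
P(all seen) = Σ_{j=0}^{8} (-1)^j C(8,j)((8-j)/8)^11
= 1.00000 - 1.84153 + 1.18258 - 0.31832 + 0.03418 - 0.00115 + 0.00001 - 0.00000 + 0.00000
= 0.05576.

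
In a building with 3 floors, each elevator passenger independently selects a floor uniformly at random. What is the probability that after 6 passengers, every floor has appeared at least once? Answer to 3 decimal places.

0.741

By inclusion–exclusion over which floors are missing,
P(all seen) = Σ_{j=0}^{3} (-1)^j C(3,j)((3-j)/3)^6
= 1.0000 - 0.2634 + 0.0041 - 0.0000
= 0.7407.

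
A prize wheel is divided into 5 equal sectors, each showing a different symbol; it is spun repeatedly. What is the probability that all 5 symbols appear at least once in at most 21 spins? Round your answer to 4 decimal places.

0.9541

By inclusion–exclusion over which symbols are missing,
P(all seen) = Σ_{j=0}^{5} (-1)^j C(5,j)((5-j)/5)^21
= 1.00000 - 0.04612 + 0.00022 - 0.00000 + 0.00000 - 0.00000
= 0.95410.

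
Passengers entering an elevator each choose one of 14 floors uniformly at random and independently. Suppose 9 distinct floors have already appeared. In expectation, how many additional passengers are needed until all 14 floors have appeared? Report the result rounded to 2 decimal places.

31.97

With k distinct floors already seen, the next new one takes an expected 14/(14-k) passengers.
Sum over k = 9,...,13: E = 14/5 + 14/4 + 14/3 + 14/2 + 14/1 = 31.967.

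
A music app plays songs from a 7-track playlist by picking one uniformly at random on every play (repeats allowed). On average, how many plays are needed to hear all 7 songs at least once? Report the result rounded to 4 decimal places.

18.1500

The wait to go from k to k+1 distinct songs is geometric with mean 7/(7-k).
E[T] = 7/7 + 7/6 + 7/5 + ... + 7/2 + 7/1 = 7·H_{7}.
H_{7} = 2.59286, so E[T] = 18.15000.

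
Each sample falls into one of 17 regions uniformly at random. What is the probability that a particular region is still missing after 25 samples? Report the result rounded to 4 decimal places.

On each sample the fixed region fails to appear with probability 16/17.
P(still missing after 25) = (16/17)^25 = 0.21967.

0.2197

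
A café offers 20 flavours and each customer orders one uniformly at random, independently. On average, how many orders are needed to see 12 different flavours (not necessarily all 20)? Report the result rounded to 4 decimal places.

17.5977

With k distinct flavours already seen, the next new one arrives after an expected 20/(20-k) orders.
Sum over k = 0,...,11: E = 20/20 + 20/19 + 20/18 + ... + 20/10 + 20/9 = 17.59765.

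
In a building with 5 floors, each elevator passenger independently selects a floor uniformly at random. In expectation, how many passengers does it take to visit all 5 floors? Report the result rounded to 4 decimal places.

After k distinct floors have appeared, the next passenger gives a new one with probability (5-k)/5, so the expected wait for the (k+1)-th is 5/(5-k).
E[T] = 5/5 + 5/4 + 5/3 + 5/2 + 5/1 = 5·H_{5}.
H_{5} = 2.28333, so E[T] = 11.41667.

11.4167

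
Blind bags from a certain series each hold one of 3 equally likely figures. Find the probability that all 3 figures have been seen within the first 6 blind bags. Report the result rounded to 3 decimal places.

0.741

Let A_i be the event that figure i is missing after 6 blind bags. By inclusion–exclusion on the A_i,
P(all seen) = Σ_{j=0}^{3} (-1)^j C(3,j)((3-j)/3)^6
= 1.0000 - 0.2634 + 0.0041 - 0.0000
= 0.7407.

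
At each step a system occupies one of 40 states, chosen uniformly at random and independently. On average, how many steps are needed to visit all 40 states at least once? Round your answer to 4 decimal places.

Split into phases: going from k distinct to k+1 distinct takes on average 40/(40-k) steps.
E[T] = 40/40 + 40/39 + 40/38 + ... + 40/2 + 40/1 = 40·H_{40}.
H_{40} = 4.27854, so E[T] = 171.14172.

171.1417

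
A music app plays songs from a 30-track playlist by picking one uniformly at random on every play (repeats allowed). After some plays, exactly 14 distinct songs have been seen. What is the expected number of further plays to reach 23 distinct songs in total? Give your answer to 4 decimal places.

With k distinct songs already seen, the next new one takes an expected 30/(30-k) plays.
Sum over k = 14,...,22: E = 30/16 + 30/15 + 30/14 + ... + 30/9 + 30/8 = 23.63616.

23.6362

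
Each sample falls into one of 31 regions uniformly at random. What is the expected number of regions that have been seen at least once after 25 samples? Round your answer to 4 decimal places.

17.3431

For each region, P(seen in 25 samples) = 1 - (30/31)^25 = 0.55946.
By linearity of expectation, E[distinct seen] = 31·(1 - (30/31)^25) = 17.34314.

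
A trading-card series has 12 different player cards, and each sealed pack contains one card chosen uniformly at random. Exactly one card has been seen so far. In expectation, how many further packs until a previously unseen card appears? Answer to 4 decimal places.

The number of packs until the next new card is geometric with success probability 11/12, so its mean is 12/11.
E = 12/11 = 1.09091.

1.0909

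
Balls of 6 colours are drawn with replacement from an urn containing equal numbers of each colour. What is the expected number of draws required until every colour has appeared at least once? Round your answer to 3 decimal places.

14.700

After k distinct colours have appeared, the next draw gives a new one with probability (6-k)/6, so the expected wait for the (k+1)-th is 6/(6-k).
E[T] = 6/6 + 6/5 + 6/4 + 6/3 + 6/2 + 6/1 = 6·H_{6}.
H_{6} = 2.4500, so E[T] = 14.7000.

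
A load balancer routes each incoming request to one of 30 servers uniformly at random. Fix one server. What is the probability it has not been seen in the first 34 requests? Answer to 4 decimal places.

Each request misses the fixed server with probability (30-1)/30 = 29/30, independently.
P(still missing after 34) = (29/30)^34 = 0.31580.

0.3158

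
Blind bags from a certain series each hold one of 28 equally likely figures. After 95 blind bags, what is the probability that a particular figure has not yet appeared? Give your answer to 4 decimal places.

On each blind bag the fixed figure fails to appear with probability 27/28.
P(still missing after 95) = (27/28)^95 = 0.03159.

0.0316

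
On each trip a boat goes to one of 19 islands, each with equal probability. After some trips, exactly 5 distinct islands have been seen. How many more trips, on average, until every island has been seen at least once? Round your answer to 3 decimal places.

61.780

With k distinct islands already seen, the next new one takes an expected 19/(19-k) trips.
Sum over k = 5,...,18: E = 19/14 + 19/13 + 19/12 + ... + 19/2 + 19/1 = 61.7797.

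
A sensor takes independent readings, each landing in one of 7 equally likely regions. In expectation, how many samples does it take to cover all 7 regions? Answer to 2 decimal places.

The wait to go from k to k+1 distinct regions is geometric with mean 7/(7-k).
E[T] = 7/7 + 7/6 + 7/5 + ... + 7/2 + 7/1 = 7·H_{7}.
H_{7} = 2.593, so E[T] = 18.150.

18.15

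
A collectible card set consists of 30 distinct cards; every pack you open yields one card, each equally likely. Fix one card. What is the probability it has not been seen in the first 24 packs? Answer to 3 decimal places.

On each pack the fixed card fails to appear with probability 29/30.
P(still missing after 24) = (29/30)^24 = 0.4432.

0.443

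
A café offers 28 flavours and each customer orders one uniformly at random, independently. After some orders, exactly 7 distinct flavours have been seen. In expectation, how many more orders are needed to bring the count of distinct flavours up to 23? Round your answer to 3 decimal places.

From k distinct to k+1 distinct takes on average 28/(28-k) orders.
Sum over k = 7,...,22: E = 28/21 + 28/20 + 28/19 + ... + 28/7 + 28/6 = 38.1367.

38.137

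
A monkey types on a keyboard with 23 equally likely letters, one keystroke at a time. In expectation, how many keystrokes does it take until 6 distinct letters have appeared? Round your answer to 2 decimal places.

6.78

With k distinct letters already seen, the next new one arrives after an expected 23/(23-k) keystrokes.
Sum over k = 0,...,5: E = 23/23 + 23/22 + 23/21 + 23/20 + 23/19 + 23/18 = 6.779.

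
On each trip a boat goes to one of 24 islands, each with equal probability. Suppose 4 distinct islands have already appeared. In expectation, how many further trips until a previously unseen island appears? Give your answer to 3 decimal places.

The number of trips until the next new island is geometric with success probability 20/24, so its mean is 24/20.
E = 24/20 = 1.2000.

1.200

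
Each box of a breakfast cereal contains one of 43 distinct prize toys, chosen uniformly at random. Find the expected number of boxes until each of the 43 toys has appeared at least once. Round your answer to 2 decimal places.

The wait to go from k to k+1 distinct toys is geometric with mean 43/(43-k).
E[T] = 43/43 + 43/42 + 43/41 + ... + 43/2 + 43/1 = 43·H_{43}.
H_{43} = 4.350, so E[T] = 187.050.

187.05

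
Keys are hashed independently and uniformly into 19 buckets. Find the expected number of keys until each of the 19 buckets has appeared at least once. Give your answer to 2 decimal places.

67.41

Split into phases: going from k distinct to k+1 distinct takes on average 19/(19-k) keys.
E[T] = 19/19 + 19/18 + 19/17 + ... + 19/2 + 19/1 = 19·H_{19}.
H_{19} = 3.548, so E[T] = 67.407.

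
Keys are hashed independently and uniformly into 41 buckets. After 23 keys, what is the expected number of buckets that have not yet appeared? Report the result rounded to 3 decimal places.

For each bucket, P(unseen after 23) = (40/41)^23 = 0.5667.
By linearity of expectation, E[unseen] = 41·(40/41)^23 = 23.2346.

23.235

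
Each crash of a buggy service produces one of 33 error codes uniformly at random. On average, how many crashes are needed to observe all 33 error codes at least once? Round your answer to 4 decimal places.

134.9303

Split into phases: going from k distinct to k+1 distinct takes on average 33/(33-k) crashes.
E[T] = 33/33 + 33/32 + 33/31 + ... + 33/2 + 33/1 = 33·H_{33}.
H_{33} = 4.08880, so E[T] = 134.93034.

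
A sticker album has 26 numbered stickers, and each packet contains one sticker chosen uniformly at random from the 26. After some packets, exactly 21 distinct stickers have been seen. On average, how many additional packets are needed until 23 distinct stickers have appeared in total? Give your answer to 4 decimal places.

11.7000

From k distinct to k+1 distinct takes on average 26/(26-k) packets.
Sum over k = 21,...,22: E = 26/5 + 26/4 = 11.70000.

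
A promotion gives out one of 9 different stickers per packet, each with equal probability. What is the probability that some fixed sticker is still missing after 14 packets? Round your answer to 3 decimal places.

Each packet misses the fixed sticker with probability (9-1)/9 = 8/9, independently.
P(still missing after 14) = (8/9)^14 = 0.1922.

0.192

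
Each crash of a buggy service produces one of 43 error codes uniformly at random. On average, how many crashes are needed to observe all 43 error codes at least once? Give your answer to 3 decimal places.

Split into phases: going from k distinct to k+1 distinct takes on average 43/(43-k) crashes.
E[T] = 43/43 + 43/42 + 43/41 + ... + 43/2 + 43/1 = 43·H_{43}.
H_{43} = 4.3500, so E[T] = 187.0499.

187.050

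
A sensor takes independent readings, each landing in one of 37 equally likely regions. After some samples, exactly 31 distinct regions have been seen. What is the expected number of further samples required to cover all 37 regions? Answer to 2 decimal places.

90.65

With k distinct regions already seen, the next new one takes an expected 37/(37-k) samples.
Sum over k = 31,...,36: E = 37/6 + 37/5 + 37/4 + 37/3 + 37/2 + 37/1 = 90.650.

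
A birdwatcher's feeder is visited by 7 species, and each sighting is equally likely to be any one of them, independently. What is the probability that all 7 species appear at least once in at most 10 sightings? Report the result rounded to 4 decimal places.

0.1049

Let A_i be the event that species i is missing after 10 sightings. By inclusion–exclusion on the A_i,
P(all seen) = Σ_{j=0}^{7} (-1)^j C(7,j)((7-j)/7)^10
= 1.00000 - 1.49841 + 0.72600 - 0.12992 + 0.00732 - 0.00008 + 0.00000 - 0.00000
= 0.10491.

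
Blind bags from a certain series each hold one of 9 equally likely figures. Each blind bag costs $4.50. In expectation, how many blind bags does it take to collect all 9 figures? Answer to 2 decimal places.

25.46

After k distinct figures have appeared, the next blind bag gives a new one with probability (9-k)/9, so the expected wait for the (k+1)-th is 9/(9-k).
E[T] = 9/9 + 9/8 + 9/7 + ... + 9/2 + 9/1 = 9·H_{9}.
H_{9} = 2.829, so E[T] = 25.461.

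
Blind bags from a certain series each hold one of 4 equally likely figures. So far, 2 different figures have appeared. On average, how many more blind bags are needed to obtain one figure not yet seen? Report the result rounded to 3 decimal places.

The number of blind bags until the next new figure is geometric with success probability 2/4, so its mean is 4/2.
E = 4/2 = 2.0000.

2.000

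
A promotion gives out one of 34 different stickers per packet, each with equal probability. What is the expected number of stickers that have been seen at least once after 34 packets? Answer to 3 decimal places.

For each sticker, P(seen in 34 packets) = 1 - (33/34)^34 = 0.6376.
By linearity of expectation, E[distinct seen] = 34·(1 - (33/34)^34) = 21.6783.

21.678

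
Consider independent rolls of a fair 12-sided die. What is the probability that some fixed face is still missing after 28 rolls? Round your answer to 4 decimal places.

0.0875

Each roll misses the fixed face with probability (12-1)/12 = 11/12, independently.
P(still missing after 28) = (11/12)^28 = 0.08748.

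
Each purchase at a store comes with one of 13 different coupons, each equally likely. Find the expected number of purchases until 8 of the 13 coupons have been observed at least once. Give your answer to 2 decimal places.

With k distinct coupons already seen, the next new one arrives after an expected 13/(13-k) purchases.
Sum over k = 0,...,7: E = 13/13 + 13/12 + 13/11 + ... + 13/7 + 13/6 = 11.658.

11.66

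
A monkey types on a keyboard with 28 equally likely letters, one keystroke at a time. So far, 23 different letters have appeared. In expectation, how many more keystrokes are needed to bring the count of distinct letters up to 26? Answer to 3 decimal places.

21.933

From k distinct to k+1 distinct takes on average 28/(28-k) keystrokes.
Sum over k = 23,...,25: E = 28/5 + 28/4 + 28/3 = 21.9333.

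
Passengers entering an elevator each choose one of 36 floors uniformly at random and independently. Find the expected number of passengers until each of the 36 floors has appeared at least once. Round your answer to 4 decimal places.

The wait to go from k to k+1 distinct floors is geometric with mean 36/(36-k).
E[T] = 36/36 + 36/35 + 36/34 + ... + 36/2 + 36/1 = 36·H_{36}.
H_{36} = 4.17456, so E[T] = 150.28413.

150.2841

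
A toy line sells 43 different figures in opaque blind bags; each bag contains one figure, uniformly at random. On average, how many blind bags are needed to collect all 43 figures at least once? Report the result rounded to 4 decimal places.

187.0499

The wait to go from k to k+1 distinct figures is geometric with mean 43/(43-k).
E[T] = 43/43 + 43/42 + 43/41 + ... + 43/2 + 43/1 = 43·H_{43}.
H_{43} = 4.35000, so E[T] = 187.04994.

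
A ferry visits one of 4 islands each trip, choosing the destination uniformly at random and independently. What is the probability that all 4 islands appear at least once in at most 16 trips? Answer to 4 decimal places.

By inclusion–exclusion over which islands are missing,
P(all seen) = Σ_{j=0}^{4} (-1)^j C(4,j)((4-j)/4)^16
= 1.00000 - 0.04009 + 0.00009 - 0.00000 + 0.00000
= 0.96000.

0.9600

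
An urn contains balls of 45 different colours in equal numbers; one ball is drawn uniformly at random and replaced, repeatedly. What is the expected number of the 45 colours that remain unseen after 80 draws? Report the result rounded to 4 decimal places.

For each colour, P(unseen after 80) = (44/45)^80 = 0.16566.
By linearity of expectation, E[unseen] = 45·(44/45)^80 = 7.45462.

7.4546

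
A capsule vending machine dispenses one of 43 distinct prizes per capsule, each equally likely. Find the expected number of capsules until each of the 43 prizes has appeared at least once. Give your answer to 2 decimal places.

After k distinct prizes have appeared, the next capsule gives a new one with probability (43-k)/43, so the expected wait for the (k+1)-th is 43/(43-k).
E[T] = 43/43 + 43/42 + 43/41 + ... + 43/2 + 43/1 = 43·H_{43}.
H_{43} = 4.350, so E[T] = 187.050.

187.05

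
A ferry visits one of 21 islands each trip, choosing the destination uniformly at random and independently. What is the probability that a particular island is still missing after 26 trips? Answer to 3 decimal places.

0.281

On each trip the fixed island fails to appear with probability 20/21.
P(still missing after 26) = (20/21)^26 = 0.2812.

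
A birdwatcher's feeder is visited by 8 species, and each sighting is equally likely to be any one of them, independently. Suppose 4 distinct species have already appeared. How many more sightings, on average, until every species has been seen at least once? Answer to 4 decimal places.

16.6667

With k distinct species already seen, the next new one takes an expected 8/(8-k) sightings.
Sum over k = 4,...,7: E = 8/4 + 8/3 + 8/2 + 8/1 = 16.66667.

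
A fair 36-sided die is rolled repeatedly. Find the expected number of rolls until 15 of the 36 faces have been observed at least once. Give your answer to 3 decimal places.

19.051

With k distinct faces already seen, the next new one arrives after an expected 36/(36-k) rolls.
Sum over k = 0,...,14: E = 36/36 + 36/35 + 36/34 + ... + 36/23 + 36/22 = 19.0512.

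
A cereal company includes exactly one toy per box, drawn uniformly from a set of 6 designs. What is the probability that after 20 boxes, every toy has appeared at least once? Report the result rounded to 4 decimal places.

Let A_i be the event that toy i is missing after 20 boxes. By inclusion–exclusion on the A_i,
P(all seen) = Σ_{j=0}^{6} (-1)^j C(6,j)((6-j)/6)^20
= 1.00000 - 0.15650 + 0.00451 - 0.00002 + 0.00000 - 0.00000 + 0.00000
= 0.84799.

0.8480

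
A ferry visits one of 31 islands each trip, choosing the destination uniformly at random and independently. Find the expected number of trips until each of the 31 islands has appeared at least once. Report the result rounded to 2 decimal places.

124.84

After k distinct islands have appeared, the next trip gives a new one with probability (31-k)/31, so the expected wait for the (k+1)-th is 31/(31-k).
E[T] = 31/31 + 31/30 + 31/29 + ... + 31/2 + 31/1 = 31·H_{31}.
H_{31} = 4.027, so E[T] = 124.845.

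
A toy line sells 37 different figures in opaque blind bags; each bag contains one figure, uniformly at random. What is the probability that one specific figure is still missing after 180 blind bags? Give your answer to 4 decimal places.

0.0072

On each blind bag the fixed figure fails to appear with probability 36/37.
P(still missing after 180) = (36/37)^180 = 0.00721.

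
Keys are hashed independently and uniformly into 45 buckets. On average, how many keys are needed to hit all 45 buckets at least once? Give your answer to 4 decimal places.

197.7727

The wait to go from k to k+1 distinct buckets is geometric with mean 45/(45-k).
E[T] = 45/45 + 45/44 + 45/43 + ... + 45/2 + 45/1 = 45·H_{45}.
H_{45} = 4.39495, so E[T] = 197.77267.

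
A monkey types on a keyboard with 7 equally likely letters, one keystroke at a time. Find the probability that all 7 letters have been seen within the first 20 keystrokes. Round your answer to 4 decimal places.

0.7039

Let A_i be the event that letter i is missing after 20 keystrokes. By inclusion–exclusion on the A_i,
P(all seen) = Σ_{j=0}^{7} (-1)^j C(7,j)((7-j)/7)^20
= 1.00000 - 0.32075 + 0.02510 - 0.00048 + 0.00000 - 0.00000 + 0.00000 - 0.00000
= 0.70387.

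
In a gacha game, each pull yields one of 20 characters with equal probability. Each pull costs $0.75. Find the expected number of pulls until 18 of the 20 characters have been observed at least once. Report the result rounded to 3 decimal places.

Going from k to k+1 distinct takes a geometric number of pulls with mean 20/(20-k).
Sum over k = 0,...,17: E = 20/20 + 20/19 + 20/18 + ... + 20/4 + 20/3 = 41.9548.

41.955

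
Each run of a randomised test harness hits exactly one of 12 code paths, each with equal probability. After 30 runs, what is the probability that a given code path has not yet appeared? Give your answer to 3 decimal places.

On each run the fixed code path fails to appear with probability 11/12.
P(still missing after 30) = (11/12)^30 = 0.0735.

0.074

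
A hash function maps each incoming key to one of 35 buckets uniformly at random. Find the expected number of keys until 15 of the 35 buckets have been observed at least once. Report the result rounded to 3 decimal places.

19.216

Going from k to k+1 distinct takes a geometric number of keys with mean 35/(35-k).
Sum over k = 0,...,14: E = 35/35 + 35/34 + 35/33 + ... + 35/22 + 35/21 = 19.2165.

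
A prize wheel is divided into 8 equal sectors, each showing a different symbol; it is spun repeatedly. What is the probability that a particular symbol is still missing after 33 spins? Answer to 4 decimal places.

0.0122

On each spin the fixed symbol fails to appear with probability 7/8.
P(still missing after 33) = (7/8)^33 = 0.01220.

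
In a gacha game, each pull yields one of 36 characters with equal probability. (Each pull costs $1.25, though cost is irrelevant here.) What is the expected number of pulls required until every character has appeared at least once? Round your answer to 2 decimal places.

After k distinct characters have appeared, the next pull gives a new one with probability (36-k)/36, so the expected wait for the (k+1)-th is 36/(36-k).
E[T] = 36/36 + 36/35 + 36/34 + ... + 36/2 + 36/1 = 36·H_{36}.
H_{36} = 4.175, so E[T] = 150.284.

150.28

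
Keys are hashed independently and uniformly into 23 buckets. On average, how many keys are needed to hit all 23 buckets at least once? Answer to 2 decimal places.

85.89

After k distinct buckets have appeared, the next key gives a new one with probability (23-k)/23, so the expected wait for the (k+1)-th is 23/(23-k).
E[T] = 23/23 + 23/22 + 23/21 + ... + 23/2 + 23/1 = 23·H_{23}.
H_{23} = 3.734, so E[T] = 85.889.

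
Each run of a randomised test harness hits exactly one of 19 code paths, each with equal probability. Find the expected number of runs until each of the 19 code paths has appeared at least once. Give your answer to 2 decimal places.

67.41

After k distinct code paths have appeared, the next run gives a new one with probability (19-k)/19, so the expected wait for the (k+1)-th is 19/(19-k).
E[T] = 19/19 + 19/18 + 19/17 + ... + 19/2 + 19/1 = 19·H_{19}.
H_{19} = 3.548, so E[T] = 67.407.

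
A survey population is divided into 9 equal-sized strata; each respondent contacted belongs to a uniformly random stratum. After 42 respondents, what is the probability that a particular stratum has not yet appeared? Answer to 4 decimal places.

0.0071

On each respondent the fixed stratum fails to appear with probability 8/9.
P(still missing after 42) = (8/9)^42 = 0.00711.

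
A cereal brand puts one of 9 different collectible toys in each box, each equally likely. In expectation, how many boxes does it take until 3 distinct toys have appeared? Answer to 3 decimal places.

With k distinct toys already seen, the next new one arrives after an expected 9/(9-k) boxes.
Sum over k = 0,...,2: E = 9/9 + 9/8 + 9/7 = 3.4107.

3.411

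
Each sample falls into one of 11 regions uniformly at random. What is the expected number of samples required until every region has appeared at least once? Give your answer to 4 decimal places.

33.2187

After k distinct regions have appeared, the next sample gives a new one with probability (11-k)/11, so the expected wait for the (k+1)-th is 11/(11-k).
E[T] = 11/11 + 11/10 + 11/9 + ... + 11/2 + 11/1 = 11·H_{11}.
H_{11} = 3.01988, so E[T] = 33.21865.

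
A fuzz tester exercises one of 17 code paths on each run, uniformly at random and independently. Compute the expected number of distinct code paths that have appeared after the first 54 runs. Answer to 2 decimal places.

16.36

For each code path, P(seen in 54 runs) = 1 - (16/17)^54 = 0.962.
By linearity of expectation, E[distinct seen] = 17·(1 - (16/17)^54) = 16.356.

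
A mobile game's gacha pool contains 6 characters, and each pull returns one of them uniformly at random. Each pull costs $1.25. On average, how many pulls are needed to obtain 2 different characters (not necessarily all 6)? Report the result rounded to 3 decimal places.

2.200

Going from k to k+1 distinct takes a geometric number of pulls with mean 6/(6-k).
Sum over k = 0,...,1: E = 6/6 + 6/5 = 2.2000.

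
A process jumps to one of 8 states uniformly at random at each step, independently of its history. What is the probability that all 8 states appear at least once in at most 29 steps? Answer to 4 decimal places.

0.8401

Let A_i be the event that state i is missing after 29 steps. By inclusion–exclusion on the A_i,
P(all seen) = Σ_{j=0}^{8} (-1)^j C(8,j)((8-j)/8)^29
= 1.00000 - 0.16647 + 0.00667 - 0.00007 + 0.00000 - 0.00000 + 0.00000 - 0.00000 + 0.00000
= 0.84013.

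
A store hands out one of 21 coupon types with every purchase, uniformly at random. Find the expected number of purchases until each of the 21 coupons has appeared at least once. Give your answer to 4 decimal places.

Split into phases: going from k distinct to k+1 distinct takes on average 21/(21-k) purchases.
E[T] = 21/21 + 21/20 + 21/19 + ... + 21/2 + 21/1 = 21·H_{21}.
H_{21} = 3.64536, so E[T] = 76.55253.

76.5525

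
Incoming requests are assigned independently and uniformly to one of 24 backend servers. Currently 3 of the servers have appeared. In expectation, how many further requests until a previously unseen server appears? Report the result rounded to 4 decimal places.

The number of requests until the next new server is geometric with success probability 21/24, so its mean is 24/21.
E = 24/21 = 1.14286.

1.1429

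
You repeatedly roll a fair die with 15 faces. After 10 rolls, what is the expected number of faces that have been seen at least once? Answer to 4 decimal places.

For each face, P(seen in 10 rolls) = 1 - (14/15)^10 = 0.49839.
By linearity of expectation, E[distinct seen] = 15·(1 - (14/15)^10) = 7.47582.

7.4758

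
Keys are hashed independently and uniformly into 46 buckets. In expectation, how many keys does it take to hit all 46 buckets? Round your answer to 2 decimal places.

After k distinct buckets have appeared, the next key gives a new one with probability (46-k)/46, so the expected wait for the (k+1)-th is 46/(46-k).
E[T] = 46/46 + 46/45 + 46/44 + ... + 46/2 + 46/1 = 46·H_{46}.
H_{46} = 4.417, so E[T] = 203.168.

203.17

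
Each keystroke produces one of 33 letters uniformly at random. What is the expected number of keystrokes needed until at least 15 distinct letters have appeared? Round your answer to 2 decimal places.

With k distinct letters already seen, the next new one arrives after an expected 33/(33-k) keystrokes.
Sum over k = 0,...,14: E = 33/33 + 33/32 + 33/31 + ... + 33/20 + 33/19 = 19.592.

19.59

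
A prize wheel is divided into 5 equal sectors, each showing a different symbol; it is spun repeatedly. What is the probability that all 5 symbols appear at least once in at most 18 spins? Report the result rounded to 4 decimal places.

Let A_i be the event that symbol i is missing after 18 spins. By inclusion–exclusion on the A_i,
P(all seen) = Σ_{j=0}^{5} (-1)^j C(5,j)((5-j)/5)^18
= 1.00000 - 0.09007 + 0.00102 - 0.00000 + 0.00000 - 0.00000
= 0.91094.

0.9109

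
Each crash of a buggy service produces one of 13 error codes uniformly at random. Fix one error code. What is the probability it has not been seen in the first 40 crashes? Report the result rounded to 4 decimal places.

0.0407

On each crash the fixed error code fails to appear with probability 12/13.
P(still missing after 40) = (12/13)^40 = 0.04069.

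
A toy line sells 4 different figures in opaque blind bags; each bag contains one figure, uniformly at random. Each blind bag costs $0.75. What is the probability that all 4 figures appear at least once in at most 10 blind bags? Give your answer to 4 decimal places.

Let A_i be the event that figure i is missing after 10 blind bags. By inclusion–exclusion on the A_i,
P(all seen) = Σ_{j=0}^{4} (-1)^j C(4,j)((4-j)/4)^10
= 1.00000 - 0.22525 + 0.00586 - 0.00000 + 0.00000
= 0.78060.

0.7806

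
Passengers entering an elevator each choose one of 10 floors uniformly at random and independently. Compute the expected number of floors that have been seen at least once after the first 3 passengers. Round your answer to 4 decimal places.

2.7100

For each floor, P(seen in 3 passengers) = 1 - (9/10)^3 = 0.27100.
By linearity of expectation, E[distinct seen] = 10·(1 - (9/10)^3) = 2.71000.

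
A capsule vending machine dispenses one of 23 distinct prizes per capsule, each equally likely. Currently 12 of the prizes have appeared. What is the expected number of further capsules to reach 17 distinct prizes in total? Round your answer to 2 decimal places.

From k distinct to k+1 distinct takes on average 23/(23-k) capsules.
Sum over k = 12,...,16: E = 23/11 + 23/10 + 23/9 + 23/8 + 23/7 = 13.107.

13.11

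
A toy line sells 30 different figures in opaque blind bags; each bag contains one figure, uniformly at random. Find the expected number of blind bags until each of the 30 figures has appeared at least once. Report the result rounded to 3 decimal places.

After k distinct figures have appeared, the next blind bag gives a new one with probability (30-k)/30, so the expected wait for the (k+1)-th is 30/(30-k).
E[T] = 30/30 + 30/29 + 30/28 + ... + 30/2 + 30/1 = 30·H_{30}.
H_{30} = 3.9950, so E[T] = 119.8496.

119.850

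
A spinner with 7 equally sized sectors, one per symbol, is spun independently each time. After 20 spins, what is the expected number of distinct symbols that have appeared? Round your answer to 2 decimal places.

6.68

For each symbol, P(seen in 20 spins) = 1 - (6/7)^20 = 0.954.
By linearity of expectation, E[distinct seen] = 7·(1 - (6/7)^20) = 6.679.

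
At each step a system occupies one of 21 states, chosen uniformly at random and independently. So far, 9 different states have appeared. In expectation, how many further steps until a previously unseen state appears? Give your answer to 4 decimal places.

Each step yields a new state with probability (21-9)/21 = 12/21, so the wait is geometric with mean 21/12.
E = 21/12 = 1.75000.

1.7500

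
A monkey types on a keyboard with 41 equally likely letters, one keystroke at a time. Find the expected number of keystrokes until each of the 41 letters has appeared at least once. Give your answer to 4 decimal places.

Split into phases: going from k distinct to k+1 distinct takes on average 41/(41-k) keystrokes.
E[T] = 41/41 + 41/40 + 41/39 + ... + 41/2 + 41/1 = 41·H_{41}.
H_{41} = 4.30293, so E[T] = 176.42026.

176.4203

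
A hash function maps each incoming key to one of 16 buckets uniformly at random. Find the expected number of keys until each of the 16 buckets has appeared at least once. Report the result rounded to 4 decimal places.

54.0917

Split into phases: going from k distinct to k+1 distinct takes on average 16/(16-k) keys.
E[T] = 16/16 + 16/15 + 16/14 + ... + 16/2 + 16/1 = 16·H_{16}.
H_{16} = 3.38073, so E[T] = 54.09166.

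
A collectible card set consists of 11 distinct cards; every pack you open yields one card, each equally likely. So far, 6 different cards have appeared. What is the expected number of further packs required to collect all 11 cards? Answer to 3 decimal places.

From k distinct to k+1 distinct takes on average 11/(11-k) packs.
Sum over k = 6,...,10: E = 11/5 + 11/4 + 11/3 + 11/2 + 11/1 = 25.1167.

25.117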